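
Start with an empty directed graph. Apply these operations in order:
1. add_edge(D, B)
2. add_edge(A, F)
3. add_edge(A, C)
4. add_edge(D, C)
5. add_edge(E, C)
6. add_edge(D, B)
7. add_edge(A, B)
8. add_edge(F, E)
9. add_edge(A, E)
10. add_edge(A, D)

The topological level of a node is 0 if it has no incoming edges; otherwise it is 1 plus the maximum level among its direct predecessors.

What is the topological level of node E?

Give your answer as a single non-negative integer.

Op 1: add_edge(D, B). Edges now: 1
Op 2: add_edge(A, F). Edges now: 2
Op 3: add_edge(A, C). Edges now: 3
Op 4: add_edge(D, C). Edges now: 4
Op 5: add_edge(E, C). Edges now: 5
Op 6: add_edge(D, B) (duplicate, no change). Edges now: 5
Op 7: add_edge(A, B). Edges now: 6
Op 8: add_edge(F, E). Edges now: 7
Op 9: add_edge(A, E). Edges now: 8
Op 10: add_edge(A, D). Edges now: 9
Compute levels (Kahn BFS):
  sources (in-degree 0): A
  process A: level=0
    A->B: in-degree(B)=1, level(B)>=1
    A->C: in-degree(C)=2, level(C)>=1
    A->D: in-degree(D)=0, level(D)=1, enqueue
    A->E: in-degree(E)=1, level(E)>=1
    A->F: in-degree(F)=0, level(F)=1, enqueue
  process D: level=1
    D->B: in-degree(B)=0, level(B)=2, enqueue
    D->C: in-degree(C)=1, level(C)>=2
  process F: level=1
    F->E: in-degree(E)=0, level(E)=2, enqueue
  process B: level=2
  process E: level=2
    E->C: in-degree(C)=0, level(C)=3, enqueue
  process C: level=3
All levels: A:0, B:2, C:3, D:1, E:2, F:1
level(E) = 2

Answer: 2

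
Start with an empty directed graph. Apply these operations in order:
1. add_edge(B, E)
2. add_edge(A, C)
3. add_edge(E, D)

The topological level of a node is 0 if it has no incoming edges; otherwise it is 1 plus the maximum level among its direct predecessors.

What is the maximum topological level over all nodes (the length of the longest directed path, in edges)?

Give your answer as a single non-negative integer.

Op 1: add_edge(B, E). Edges now: 1
Op 2: add_edge(A, C). Edges now: 2
Op 3: add_edge(E, D). Edges now: 3
Compute levels (Kahn BFS):
  sources (in-degree 0): A, B
  process A: level=0
    A->C: in-degree(C)=0, level(C)=1, enqueue
  process B: level=0
    B->E: in-degree(E)=0, level(E)=1, enqueue
  process C: level=1
  process E: level=1
    E->D: in-degree(D)=0, level(D)=2, enqueue
  process D: level=2
All levels: A:0, B:0, C:1, D:2, E:1
max level = 2

Answer: 2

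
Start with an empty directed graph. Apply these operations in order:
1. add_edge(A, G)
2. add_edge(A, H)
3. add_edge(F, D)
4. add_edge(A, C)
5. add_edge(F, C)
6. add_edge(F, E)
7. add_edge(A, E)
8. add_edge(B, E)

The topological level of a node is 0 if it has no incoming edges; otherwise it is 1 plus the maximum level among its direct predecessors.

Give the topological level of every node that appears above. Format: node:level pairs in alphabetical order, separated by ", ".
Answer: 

Op 1: add_edge(A, G). Edges now: 1
Op 2: add_edge(A, H). Edges now: 2
Op 3: add_edge(F, D). Edges now: 3
Op 4: add_edge(A, C). Edges now: 4
Op 5: add_edge(F, C). Edges now: 5
Op 6: add_edge(F, E). Edges now: 6
Op 7: add_edge(A, E). Edges now: 7
Op 8: add_edge(B, E). Edges now: 8
Compute levels (Kahn BFS):
  sources (in-degree 0): A, B, F
  process A: level=0
    A->C: in-degree(C)=1, level(C)>=1
    A->E: in-degree(E)=2, level(E)>=1
    A->G: in-degree(G)=0, level(G)=1, enqueue
    A->H: in-degree(H)=0, level(H)=1, enqueue
  process B: level=0
    B->E: in-degree(E)=1, level(E)>=1
  process F: level=0
    F->C: in-degree(C)=0, level(C)=1, enqueue
    F->D: in-degree(D)=0, level(D)=1, enqueue
    F->E: in-degree(E)=0, level(E)=1, enqueue
  process G: level=1
  process H: level=1
  process C: level=1
  process D: level=1
  process E: level=1
All levels: A:0, B:0, C:1, D:1, E:1, F:0, G:1, H:1

Answer: A:0, B:0, C:1, D:1, E:1, F:0, G:1, H:1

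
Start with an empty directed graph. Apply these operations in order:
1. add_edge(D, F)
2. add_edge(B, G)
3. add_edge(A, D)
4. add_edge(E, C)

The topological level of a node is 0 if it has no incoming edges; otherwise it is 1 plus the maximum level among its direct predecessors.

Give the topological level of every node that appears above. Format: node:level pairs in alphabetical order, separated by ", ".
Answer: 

Answer: A:0, B:0, C:1, D:1, E:0, F:2, G:1

Derivation:
Op 1: add_edge(D, F). Edges now: 1
Op 2: add_edge(B, G). Edges now: 2
Op 3: add_edge(A, D). Edges now: 3
Op 4: add_edge(E, C). Edges now: 4
Compute levels (Kahn BFS):
  sources (in-degree 0): A, B, E
  process A: level=0
    A->D: in-degree(D)=0, level(D)=1, enqueue
  process B: level=0
    B->G: in-degree(G)=0, level(G)=1, enqueue
  process E: level=0
    E->C: in-degree(C)=0, level(C)=1, enqueue
  process D: level=1
    D->F: in-degree(F)=0, level(F)=2, enqueue
  process G: level=1
  process C: level=1
  process F: level=2
All levels: A:0, B:0, C:1, D:1, E:0, F:2, G:1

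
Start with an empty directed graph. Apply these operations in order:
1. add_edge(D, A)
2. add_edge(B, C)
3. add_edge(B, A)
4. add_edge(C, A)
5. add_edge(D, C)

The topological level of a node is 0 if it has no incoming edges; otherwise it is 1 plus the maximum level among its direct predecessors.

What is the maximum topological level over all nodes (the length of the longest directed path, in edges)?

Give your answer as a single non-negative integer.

Op 1: add_edge(D, A). Edges now: 1
Op 2: add_edge(B, C). Edges now: 2
Op 3: add_edge(B, A). Edges now: 3
Op 4: add_edge(C, A). Edges now: 4
Op 5: add_edge(D, C). Edges now: 5
Compute levels (Kahn BFS):
  sources (in-degree 0): B, D
  process B: level=0
    B->A: in-degree(A)=2, level(A)>=1
    B->C: in-degree(C)=1, level(C)>=1
  process D: level=0
    D->A: in-degree(A)=1, level(A)>=1
    D->C: in-degree(C)=0, level(C)=1, enqueue
  process C: level=1
    C->A: in-degree(A)=0, level(A)=2, enqueue
  process A: level=2
All levels: A:2, B:0, C:1, D:0
max level = 2

Answer: 2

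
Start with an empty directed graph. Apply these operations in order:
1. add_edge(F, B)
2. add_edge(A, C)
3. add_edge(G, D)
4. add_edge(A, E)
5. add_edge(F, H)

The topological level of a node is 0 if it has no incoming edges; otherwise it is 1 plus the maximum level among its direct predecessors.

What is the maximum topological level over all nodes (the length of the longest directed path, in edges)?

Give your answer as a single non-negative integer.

Op 1: add_edge(F, B). Edges now: 1
Op 2: add_edge(A, C). Edges now: 2
Op 3: add_edge(G, D). Edges now: 3
Op 4: add_edge(A, E). Edges now: 4
Op 5: add_edge(F, H). Edges now: 5
Compute levels (Kahn BFS):
  sources (in-degree 0): A, F, G
  process A: level=0
    A->C: in-degree(C)=0, level(C)=1, enqueue
    A->E: in-degree(E)=0, level(E)=1, enqueue
  process F: level=0
    F->B: in-degree(B)=0, level(B)=1, enqueue
    F->H: in-degree(H)=0, level(H)=1, enqueue
  process G: level=0
    G->D: in-degree(D)=0, level(D)=1, enqueue
  process C: level=1
  process E: level=1
  process B: level=1
  process H: level=1
  process D: level=1
All levels: A:0, B:1, C:1, D:1, E:1, F:0, G:0, H:1
max level = 1

Answer: 1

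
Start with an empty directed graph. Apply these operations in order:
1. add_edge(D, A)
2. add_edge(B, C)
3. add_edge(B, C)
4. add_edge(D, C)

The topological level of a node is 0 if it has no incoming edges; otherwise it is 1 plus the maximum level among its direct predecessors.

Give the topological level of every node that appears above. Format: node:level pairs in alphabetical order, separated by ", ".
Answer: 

Op 1: add_edge(D, A). Edges now: 1
Op 2: add_edge(B, C). Edges now: 2
Op 3: add_edge(B, C) (duplicate, no change). Edges now: 2
Op 4: add_edge(D, C). Edges now: 3
Compute levels (Kahn BFS):
  sources (in-degree 0): B, D
  process B: level=0
    B->C: in-degree(C)=1, level(C)>=1
  process D: level=0
    D->A: in-degree(A)=0, level(A)=1, enqueue
    D->C: in-degree(C)=0, level(C)=1, enqueue
  process A: level=1
  process C: level=1
All levels: A:1, B:0, C:1, D:0

Answer: A:1, B:0, C:1, D:0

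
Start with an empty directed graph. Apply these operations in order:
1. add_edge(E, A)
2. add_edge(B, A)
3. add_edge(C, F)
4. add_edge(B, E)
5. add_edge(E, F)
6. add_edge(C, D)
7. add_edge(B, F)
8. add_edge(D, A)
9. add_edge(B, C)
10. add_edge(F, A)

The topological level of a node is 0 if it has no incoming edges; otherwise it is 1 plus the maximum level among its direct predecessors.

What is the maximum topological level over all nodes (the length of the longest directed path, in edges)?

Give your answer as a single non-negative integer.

Op 1: add_edge(E, A). Edges now: 1
Op 2: add_edge(B, A). Edges now: 2
Op 3: add_edge(C, F). Edges now: 3
Op 4: add_edge(B, E). Edges now: 4
Op 5: add_edge(E, F). Edges now: 5
Op 6: add_edge(C, D). Edges now: 6
Op 7: add_edge(B, F). Edges now: 7
Op 8: add_edge(D, A). Edges now: 8
Op 9: add_edge(B, C). Edges now: 9
Op 10: add_edge(F, A). Edges now: 10
Compute levels (Kahn BFS):
  sources (in-degree 0): B
  process B: level=0
    B->A: in-degree(A)=3, level(A)>=1
    B->C: in-degree(C)=0, level(C)=1, enqueue
    B->E: in-degree(E)=0, level(E)=1, enqueue
    B->F: in-degree(F)=2, level(F)>=1
  process C: level=1
    C->D: in-degree(D)=0, level(D)=2, enqueue
    C->F: in-degree(F)=1, level(F)>=2
  process E: level=1
    E->A: in-degree(A)=2, level(A)>=2
    E->F: in-degree(F)=0, level(F)=2, enqueue
  process D: level=2
    D->A: in-degree(A)=1, level(A)>=3
  process F: level=2
    F->A: in-degree(A)=0, level(A)=3, enqueue
  process A: level=3
All levels: A:3, B:0, C:1, D:2, E:1, F:2
max level = 3

Answer: 3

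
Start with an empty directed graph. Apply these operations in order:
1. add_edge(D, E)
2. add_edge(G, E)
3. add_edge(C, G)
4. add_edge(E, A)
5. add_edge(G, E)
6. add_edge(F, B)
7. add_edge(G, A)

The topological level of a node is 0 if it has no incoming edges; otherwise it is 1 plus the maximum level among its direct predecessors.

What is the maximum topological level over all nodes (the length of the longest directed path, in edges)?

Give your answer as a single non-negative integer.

Answer: 3

Derivation:
Op 1: add_edge(D, E). Edges now: 1
Op 2: add_edge(G, E). Edges now: 2
Op 3: add_edge(C, G). Edges now: 3
Op 4: add_edge(E, A). Edges now: 4
Op 5: add_edge(G, E) (duplicate, no change). Edges now: 4
Op 6: add_edge(F, B). Edges now: 5
Op 7: add_edge(G, A). Edges now: 6
Compute levels (Kahn BFS):
  sources (in-degree 0): C, D, F
  process C: level=0
    C->G: in-degree(G)=0, level(G)=1, enqueue
  process D: level=0
    D->E: in-degree(E)=1, level(E)>=1
  process F: level=0
    F->B: in-degree(B)=0, level(B)=1, enqueue
  process G: level=1
    G->A: in-degree(A)=1, level(A)>=2
    G->E: in-degree(E)=0, level(E)=2, enqueue
  process B: level=1
  process E: level=2
    E->A: in-degree(A)=0, level(A)=3, enqueue
  process A: level=3
All levels: A:3, B:1, C:0, D:0, E:2, F:0, G:1
max level = 3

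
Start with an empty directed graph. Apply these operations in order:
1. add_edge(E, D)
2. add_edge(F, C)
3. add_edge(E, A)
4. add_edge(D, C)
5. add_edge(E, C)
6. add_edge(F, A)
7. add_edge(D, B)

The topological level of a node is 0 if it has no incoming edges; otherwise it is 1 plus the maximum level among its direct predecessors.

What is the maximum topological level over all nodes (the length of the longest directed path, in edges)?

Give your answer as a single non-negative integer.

Answer: 2

Derivation:
Op 1: add_edge(E, D). Edges now: 1
Op 2: add_edge(F, C). Edges now: 2
Op 3: add_edge(E, A). Edges now: 3
Op 4: add_edge(D, C). Edges now: 4
Op 5: add_edge(E, C). Edges now: 5
Op 6: add_edge(F, A). Edges now: 6
Op 7: add_edge(D, B). Edges now: 7
Compute levels (Kahn BFS):
  sources (in-degree 0): E, F
  process E: level=0
    E->A: in-degree(A)=1, level(A)>=1
    E->C: in-degree(C)=2, level(C)>=1
    E->D: in-degree(D)=0, level(D)=1, enqueue
  process F: level=0
    F->A: in-degree(A)=0, level(A)=1, enqueue
    F->C: in-degree(C)=1, level(C)>=1
  process D: level=1
    D->B: in-degree(B)=0, level(B)=2, enqueue
    D->C: in-degree(C)=0, level(C)=2, enqueue
  process A: level=1
  process B: level=2
  process C: level=2
All levels: A:1, B:2, C:2, D:1, E:0, F:0
max level = 2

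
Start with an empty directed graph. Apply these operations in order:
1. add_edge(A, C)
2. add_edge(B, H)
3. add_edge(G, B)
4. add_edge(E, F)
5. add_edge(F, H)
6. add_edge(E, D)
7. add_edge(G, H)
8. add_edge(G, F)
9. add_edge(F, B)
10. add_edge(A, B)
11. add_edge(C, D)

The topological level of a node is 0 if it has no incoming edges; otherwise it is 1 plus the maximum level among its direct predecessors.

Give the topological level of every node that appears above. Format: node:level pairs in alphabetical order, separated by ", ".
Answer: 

Answer: A:0, B:2, C:1, D:2, E:0, F:1, G:0, H:3

Derivation:
Op 1: add_edge(A, C). Edges now: 1
Op 2: add_edge(B, H). Edges now: 2
Op 3: add_edge(G, B). Edges now: 3
Op 4: add_edge(E, F). Edges now: 4
Op 5: add_edge(F, H). Edges now: 5
Op 6: add_edge(E, D). Edges now: 6
Op 7: add_edge(G, H). Edges now: 7
Op 8: add_edge(G, F). Edges now: 8
Op 9: add_edge(F, B). Edges now: 9
Op 10: add_edge(A, B). Edges now: 10
Op 11: add_edge(C, D). Edges now: 11
Compute levels (Kahn BFS):
  sources (in-degree 0): A, E, G
  process A: level=0
    A->B: in-degree(B)=2, level(B)>=1
    A->C: in-degree(C)=0, level(C)=1, enqueue
  process E: level=0
    E->D: in-degree(D)=1, level(D)>=1
    E->F: in-degree(F)=1, level(F)>=1
  process G: level=0
    G->B: in-degree(B)=1, level(B)>=1
    G->F: in-degree(F)=0, level(F)=1, enqueue
    G->H: in-degree(H)=2, level(H)>=1
  process C: level=1
    C->D: in-degree(D)=0, level(D)=2, enqueue
  process F: level=1
    F->B: in-degree(B)=0, level(B)=2, enqueue
    F->H: in-degree(H)=1, level(H)>=2
  process D: level=2
  process B: level=2
    B->H: in-degree(H)=0, level(H)=3, enqueue
  process H: level=3
All levels: A:0, B:2, C:1, D:2, E:0, F:1, G:0, H:3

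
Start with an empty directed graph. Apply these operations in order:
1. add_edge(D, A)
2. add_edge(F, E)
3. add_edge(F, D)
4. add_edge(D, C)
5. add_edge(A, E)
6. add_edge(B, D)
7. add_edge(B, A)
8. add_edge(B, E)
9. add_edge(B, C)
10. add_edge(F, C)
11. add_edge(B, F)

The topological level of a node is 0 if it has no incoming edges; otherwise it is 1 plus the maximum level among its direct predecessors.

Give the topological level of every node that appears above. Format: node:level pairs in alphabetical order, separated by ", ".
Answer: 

Answer: A:3, B:0, C:3, D:2, E:4, F:1

Derivation:
Op 1: add_edge(D, A). Edges now: 1
Op 2: add_edge(F, E). Edges now: 2
Op 3: add_edge(F, D). Edges now: 3
Op 4: add_edge(D, C). Edges now: 4
Op 5: add_edge(A, E). Edges now: 5
Op 6: add_edge(B, D). Edges now: 6
Op 7: add_edge(B, A). Edges now: 7
Op 8: add_edge(B, E). Edges now: 8
Op 9: add_edge(B, C). Edges now: 9
Op 10: add_edge(F, C). Edges now: 10
Op 11: add_edge(B, F). Edges now: 11
Compute levels (Kahn BFS):
  sources (in-degree 0): B
  process B: level=0
    B->A: in-degree(A)=1, level(A)>=1
    B->C: in-degree(C)=2, level(C)>=1
    B->D: in-degree(D)=1, level(D)>=1
    B->E: in-degree(E)=2, level(E)>=1
    B->F: in-degree(F)=0, level(F)=1, enqueue
  process F: level=1
    F->C: in-degree(C)=1, level(C)>=2
    F->D: in-degree(D)=0, level(D)=2, enqueue
    F->E: in-degree(E)=1, level(E)>=2
  process D: level=2
    D->A: in-degree(A)=0, level(A)=3, enqueue
    D->C: in-degree(C)=0, level(C)=3, enqueue
  process A: level=3
    A->E: in-degree(E)=0, level(E)=4, enqueue
  process C: level=3
  process E: level=4
All levels: A:3, B:0, C:3, D:2, E:4, F:1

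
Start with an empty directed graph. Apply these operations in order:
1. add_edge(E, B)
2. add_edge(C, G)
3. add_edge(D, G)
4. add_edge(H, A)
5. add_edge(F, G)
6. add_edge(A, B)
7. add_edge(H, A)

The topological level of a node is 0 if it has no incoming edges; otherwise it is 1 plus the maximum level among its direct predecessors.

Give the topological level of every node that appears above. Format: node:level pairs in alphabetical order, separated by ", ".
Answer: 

Op 1: add_edge(E, B). Edges now: 1
Op 2: add_edge(C, G). Edges now: 2
Op 3: add_edge(D, G). Edges now: 3
Op 4: add_edge(H, A). Edges now: 4
Op 5: add_edge(F, G). Edges now: 5
Op 6: add_edge(A, B). Edges now: 6
Op 7: add_edge(H, A) (duplicate, no change). Edges now: 6
Compute levels (Kahn BFS):
  sources (in-degree 0): C, D, E, F, H
  process C: level=0
    C->G: in-degree(G)=2, level(G)>=1
  process D: level=0
    D->G: in-degree(G)=1, level(G)>=1
  process E: level=0
    E->B: in-degree(B)=1, level(B)>=1
  process F: level=0
    F->G: in-degree(G)=0, level(G)=1, enqueue
  process H: level=0
    H->A: in-degree(A)=0, level(A)=1, enqueue
  process G: level=1
  process A: level=1
    A->B: in-degree(B)=0, level(B)=2, enqueue
  process B: level=2
All levels: A:1, B:2, C:0, D:0, E:0, F:0, G:1, H:0

Answer: A:1, B:2, C:0, D:0, E:0, F:0, G:1, H:0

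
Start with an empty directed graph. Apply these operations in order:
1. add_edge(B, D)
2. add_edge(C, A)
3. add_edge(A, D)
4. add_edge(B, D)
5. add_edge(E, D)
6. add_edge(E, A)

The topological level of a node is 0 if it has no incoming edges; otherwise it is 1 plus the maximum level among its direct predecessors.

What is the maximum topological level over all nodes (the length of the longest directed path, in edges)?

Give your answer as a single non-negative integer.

Answer: 2

Derivation:
Op 1: add_edge(B, D). Edges now: 1
Op 2: add_edge(C, A). Edges now: 2
Op 3: add_edge(A, D). Edges now: 3
Op 4: add_edge(B, D) (duplicate, no change). Edges now: 3
Op 5: add_edge(E, D). Edges now: 4
Op 6: add_edge(E, A). Edges now: 5
Compute levels (Kahn BFS):
  sources (in-degree 0): B, C, E
  process B: level=0
    B->D: in-degree(D)=2, level(D)>=1
  process C: level=0
    C->A: in-degree(A)=1, level(A)>=1
  process E: level=0
    E->A: in-degree(A)=0, level(A)=1, enqueue
    E->D: in-degree(D)=1, level(D)>=1
  process A: level=1
    A->D: in-degree(D)=0, level(D)=2, enqueue
  process D: level=2
All levels: A:1, B:0, C:0, D:2, E:0
max level = 2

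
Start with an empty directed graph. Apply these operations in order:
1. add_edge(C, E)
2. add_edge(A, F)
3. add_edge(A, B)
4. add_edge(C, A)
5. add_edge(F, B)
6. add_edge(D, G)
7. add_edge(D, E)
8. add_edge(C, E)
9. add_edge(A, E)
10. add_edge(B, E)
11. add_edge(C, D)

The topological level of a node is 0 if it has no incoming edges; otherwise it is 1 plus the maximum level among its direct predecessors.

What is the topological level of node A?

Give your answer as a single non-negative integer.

Answer: 1

Derivation:
Op 1: add_edge(C, E). Edges now: 1
Op 2: add_edge(A, F). Edges now: 2
Op 3: add_edge(A, B). Edges now: 3
Op 4: add_edge(C, A). Edges now: 4
Op 5: add_edge(F, B). Edges now: 5
Op 6: add_edge(D, G). Edges now: 6
Op 7: add_edge(D, E). Edges now: 7
Op 8: add_edge(C, E) (duplicate, no change). Edges now: 7
Op 9: add_edge(A, E). Edges now: 8
Op 10: add_edge(B, E). Edges now: 9
Op 11: add_edge(C, D). Edges now: 10
Compute levels (Kahn BFS):
  sources (in-degree 0): C
  process C: level=0
    C->A: in-degree(A)=0, level(A)=1, enqueue
    C->D: in-degree(D)=0, level(D)=1, enqueue
    C->E: in-degree(E)=3, level(E)>=1
  process A: level=1
    A->B: in-degree(B)=1, level(B)>=2
    A->E: in-degree(E)=2, level(E)>=2
    A->F: in-degree(F)=0, level(F)=2, enqueue
  process D: level=1
    D->E: in-degree(E)=1, level(E)>=2
    D->G: in-degree(G)=0, level(G)=2, enqueue
  process F: level=2
    F->B: in-degree(B)=0, level(B)=3, enqueue
  process G: level=2
  process B: level=3
    B->E: in-degree(E)=0, level(E)=4, enqueue
  process E: level=4
All levels: A:1, B:3, C:0, D:1, E:4, F:2, G:2
level(A) = 1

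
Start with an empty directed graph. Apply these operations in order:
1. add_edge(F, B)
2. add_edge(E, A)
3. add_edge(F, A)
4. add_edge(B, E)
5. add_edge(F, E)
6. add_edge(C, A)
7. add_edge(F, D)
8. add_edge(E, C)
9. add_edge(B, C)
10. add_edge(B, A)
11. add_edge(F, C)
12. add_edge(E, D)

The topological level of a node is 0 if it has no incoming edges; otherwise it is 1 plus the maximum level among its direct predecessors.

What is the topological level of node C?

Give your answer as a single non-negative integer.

Op 1: add_edge(F, B). Edges now: 1
Op 2: add_edge(E, A). Edges now: 2
Op 3: add_edge(F, A). Edges now: 3
Op 4: add_edge(B, E). Edges now: 4
Op 5: add_edge(F, E). Edges now: 5
Op 6: add_edge(C, A). Edges now: 6
Op 7: add_edge(F, D). Edges now: 7
Op 8: add_edge(E, C). Edges now: 8
Op 9: add_edge(B, C). Edges now: 9
Op 10: add_edge(B, A). Edges now: 10
Op 11: add_edge(F, C). Edges now: 11
Op 12: add_edge(E, D). Edges now: 12
Compute levels (Kahn BFS):
  sources (in-degree 0): F
  process F: level=0
    F->A: in-degree(A)=3, level(A)>=1
    F->B: in-degree(B)=0, level(B)=1, enqueue
    F->C: in-degree(C)=2, level(C)>=1
    F->D: in-degree(D)=1, level(D)>=1
    F->E: in-degree(E)=1, level(E)>=1
  process B: level=1
    B->A: in-degree(A)=2, level(A)>=2
    B->C: in-degree(C)=1, level(C)>=2
    B->E: in-degree(E)=0, level(E)=2, enqueue
  process E: level=2
    E->A: in-degree(A)=1, level(A)>=3
    E->C: in-degree(C)=0, level(C)=3, enqueue
    E->D: in-degree(D)=0, level(D)=3, enqueue
  process C: level=3
    C->A: in-degree(A)=0, level(A)=4, enqueue
  process D: level=3
  process A: level=4
All levels: A:4, B:1, C:3, D:3, E:2, F:0
level(C) = 3

Answer: 3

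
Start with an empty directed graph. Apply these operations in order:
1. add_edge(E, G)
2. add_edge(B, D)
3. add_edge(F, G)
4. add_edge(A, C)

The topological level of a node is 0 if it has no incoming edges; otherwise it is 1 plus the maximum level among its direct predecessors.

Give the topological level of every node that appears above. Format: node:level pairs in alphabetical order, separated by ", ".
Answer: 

Answer: A:0, B:0, C:1, D:1, E:0, F:0, G:1

Derivation:
Op 1: add_edge(E, G). Edges now: 1
Op 2: add_edge(B, D). Edges now: 2
Op 3: add_edge(F, G). Edges now: 3
Op 4: add_edge(A, C). Edges now: 4
Compute levels (Kahn BFS):
  sources (in-degree 0): A, B, E, F
  process A: level=0
    A->C: in-degree(C)=0, level(C)=1, enqueue
  process B: level=0
    B->D: in-degree(D)=0, level(D)=1, enqueue
  process E: level=0
    E->G: in-degree(G)=1, level(G)>=1
  process F: level=0
    F->G: in-degree(G)=0, level(G)=1, enqueue
  process C: level=1
  process D: level=1
  process G: level=1
All levels: A:0, B:0, C:1, D:1, E:0, F:0, G:1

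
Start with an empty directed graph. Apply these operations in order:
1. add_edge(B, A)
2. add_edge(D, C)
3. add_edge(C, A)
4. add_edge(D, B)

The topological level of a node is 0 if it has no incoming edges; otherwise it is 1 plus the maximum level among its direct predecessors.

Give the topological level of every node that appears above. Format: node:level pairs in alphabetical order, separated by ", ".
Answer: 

Answer: A:2, B:1, C:1, D:0

Derivation:
Op 1: add_edge(B, A). Edges now: 1
Op 2: add_edge(D, C). Edges now: 2
Op 3: add_edge(C, A). Edges now: 3
Op 4: add_edge(D, B). Edges now: 4
Compute levels (Kahn BFS):
  sources (in-degree 0): D
  process D: level=0
    D->B: in-degree(B)=0, level(B)=1, enqueue
    D->C: in-degree(C)=0, level(C)=1, enqueue
  process B: level=1
    B->A: in-degree(A)=1, level(A)>=2
  process C: level=1
    C->A: in-degree(A)=0, level(A)=2, enqueue
  process A: level=2
All levels: A:2, B:1, C:1, D:0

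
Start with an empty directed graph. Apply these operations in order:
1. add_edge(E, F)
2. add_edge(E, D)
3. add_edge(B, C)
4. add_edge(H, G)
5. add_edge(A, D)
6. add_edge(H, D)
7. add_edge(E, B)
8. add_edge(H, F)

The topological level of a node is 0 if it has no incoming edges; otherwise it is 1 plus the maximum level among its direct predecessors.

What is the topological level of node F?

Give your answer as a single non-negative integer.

Op 1: add_edge(E, F). Edges now: 1
Op 2: add_edge(E, D). Edges now: 2
Op 3: add_edge(B, C). Edges now: 3
Op 4: add_edge(H, G). Edges now: 4
Op 5: add_edge(A, D). Edges now: 5
Op 6: add_edge(H, D). Edges now: 6
Op 7: add_edge(E, B). Edges now: 7
Op 8: add_edge(H, F). Edges now: 8
Compute levels (Kahn BFS):
  sources (in-degree 0): A, E, H
  process A: level=0
    A->D: in-degree(D)=2, level(D)>=1
  process E: level=0
    E->B: in-degree(B)=0, level(B)=1, enqueue
    E->D: in-degree(D)=1, level(D)>=1
    E->F: in-degree(F)=1, level(F)>=1
  process H: level=0
    H->D: in-degree(D)=0, level(D)=1, enqueue
    H->F: in-degree(F)=0, level(F)=1, enqueue
    H->G: in-degree(G)=0, level(G)=1, enqueue
  process B: level=1
    B->C: in-degree(C)=0, level(C)=2, enqueue
  process D: level=1
  process F: level=1
  process G: level=1
  process C: level=2
All levels: A:0, B:1, C:2, D:1, E:0, F:1, G:1, H:0
level(F) = 1

Answer: 1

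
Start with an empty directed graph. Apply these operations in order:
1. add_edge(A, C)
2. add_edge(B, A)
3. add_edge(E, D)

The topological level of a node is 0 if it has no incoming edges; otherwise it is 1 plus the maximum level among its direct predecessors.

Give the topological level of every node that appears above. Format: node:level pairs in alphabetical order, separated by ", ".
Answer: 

Answer: A:1, B:0, C:2, D:1, E:0

Derivation:
Op 1: add_edge(A, C). Edges now: 1
Op 2: add_edge(B, A). Edges now: 2
Op 3: add_edge(E, D). Edges now: 3
Compute levels (Kahn BFS):
  sources (in-degree 0): B, E
  process B: level=0
    B->A: in-degree(A)=0, level(A)=1, enqueue
  process E: level=0
    E->D: in-degree(D)=0, level(D)=1, enqueue
  process A: level=1
    A->C: in-degree(C)=0, level(C)=2, enqueue
  process D: level=1
  process C: level=2
All levels: A:1, B:0, C:2, D:1, E:0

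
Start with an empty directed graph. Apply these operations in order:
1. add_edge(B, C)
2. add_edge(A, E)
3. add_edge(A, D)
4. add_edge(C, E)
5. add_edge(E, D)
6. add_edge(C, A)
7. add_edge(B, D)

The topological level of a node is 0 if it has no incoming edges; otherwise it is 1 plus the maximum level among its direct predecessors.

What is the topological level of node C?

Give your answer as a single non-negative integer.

Op 1: add_edge(B, C). Edges now: 1
Op 2: add_edge(A, E). Edges now: 2
Op 3: add_edge(A, D). Edges now: 3
Op 4: add_edge(C, E). Edges now: 4
Op 5: add_edge(E, D). Edges now: 5
Op 6: add_edge(C, A). Edges now: 6
Op 7: add_edge(B, D). Edges now: 7
Compute levels (Kahn BFS):
  sources (in-degree 0): B
  process B: level=0
    B->C: in-degree(C)=0, level(C)=1, enqueue
    B->D: in-degree(D)=2, level(D)>=1
  process C: level=1
    C->A: in-degree(A)=0, level(A)=2, enqueue
    C->E: in-degree(E)=1, level(E)>=2
  process A: level=2
    A->D: in-degree(D)=1, level(D)>=3
    A->E: in-degree(E)=0, level(E)=3, enqueue
  process E: level=3
    E->D: in-degree(D)=0, level(D)=4, enqueue
  process D: level=4
All levels: A:2, B:0, C:1, D:4, E:3
level(C) = 1

Answer: 1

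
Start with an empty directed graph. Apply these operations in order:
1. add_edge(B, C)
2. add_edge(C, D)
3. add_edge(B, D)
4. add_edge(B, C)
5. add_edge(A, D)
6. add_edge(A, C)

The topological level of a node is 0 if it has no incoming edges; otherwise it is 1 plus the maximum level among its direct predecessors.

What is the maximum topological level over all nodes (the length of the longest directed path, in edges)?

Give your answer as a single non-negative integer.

Op 1: add_edge(B, C). Edges now: 1
Op 2: add_edge(C, D). Edges now: 2
Op 3: add_edge(B, D). Edges now: 3
Op 4: add_edge(B, C) (duplicate, no change). Edges now: 3
Op 5: add_edge(A, D). Edges now: 4
Op 6: add_edge(A, C). Edges now: 5
Compute levels (Kahn BFS):
  sources (in-degree 0): A, B
  process A: level=0
    A->C: in-degree(C)=1, level(C)>=1
    A->D: in-degree(D)=2, level(D)>=1
  process B: level=0
    B->C: in-degree(C)=0, level(C)=1, enqueue
    B->D: in-degree(D)=1, level(D)>=1
  process C: level=1
    C->D: in-degree(D)=0, level(D)=2, enqueue
  process D: level=2
All levels: A:0, B:0, C:1, D:2
max level = 2

Answer: 2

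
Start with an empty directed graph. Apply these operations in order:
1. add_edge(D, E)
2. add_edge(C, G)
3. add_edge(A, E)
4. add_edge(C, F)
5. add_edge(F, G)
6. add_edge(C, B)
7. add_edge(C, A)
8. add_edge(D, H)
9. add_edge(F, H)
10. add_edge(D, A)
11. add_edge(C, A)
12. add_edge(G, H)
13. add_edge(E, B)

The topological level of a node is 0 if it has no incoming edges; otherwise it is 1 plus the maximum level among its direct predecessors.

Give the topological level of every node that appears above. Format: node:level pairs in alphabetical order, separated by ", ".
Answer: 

Answer: A:1, B:3, C:0, D:0, E:2, F:1, G:2, H:3

Derivation:
Op 1: add_edge(D, E). Edges now: 1
Op 2: add_edge(C, G). Edges now: 2
Op 3: add_edge(A, E). Edges now: 3
Op 4: add_edge(C, F). Edges now: 4
Op 5: add_edge(F, G). Edges now: 5
Op 6: add_edge(C, B). Edges now: 6
Op 7: add_edge(C, A). Edges now: 7
Op 8: add_edge(D, H). Edges now: 8
Op 9: add_edge(F, H). Edges now: 9
Op 10: add_edge(D, A). Edges now: 10
Op 11: add_edge(C, A) (duplicate, no change). Edges now: 10
Op 12: add_edge(G, H). Edges now: 11
Op 13: add_edge(E, B). Edges now: 12
Compute levels (Kahn BFS):
  sources (in-degree 0): C, D
  process C: level=0
    C->A: in-degree(A)=1, level(A)>=1
    C->B: in-degree(B)=1, level(B)>=1
    C->F: in-degree(F)=0, level(F)=1, enqueue
    C->G: in-degree(G)=1, level(G)>=1
  process D: level=0
    D->A: in-degree(A)=0, level(A)=1, enqueue
    D->E: in-degree(E)=1, level(E)>=1
    D->H: in-degree(H)=2, level(H)>=1
  process F: level=1
    F->G: in-degree(G)=0, level(G)=2, enqueue
    F->H: in-degree(H)=1, level(H)>=2
  process A: level=1
    A->E: in-degree(E)=0, level(E)=2, enqueue
  process G: level=2
    G->H: in-degree(H)=0, level(H)=3, enqueue
  process E: level=2
    E->B: in-degree(B)=0, level(B)=3, enqueue
  process H: level=3
  process B: level=3
All levels: A:1, B:3, C:0, D:0, E:2, F:1, G:2, H:3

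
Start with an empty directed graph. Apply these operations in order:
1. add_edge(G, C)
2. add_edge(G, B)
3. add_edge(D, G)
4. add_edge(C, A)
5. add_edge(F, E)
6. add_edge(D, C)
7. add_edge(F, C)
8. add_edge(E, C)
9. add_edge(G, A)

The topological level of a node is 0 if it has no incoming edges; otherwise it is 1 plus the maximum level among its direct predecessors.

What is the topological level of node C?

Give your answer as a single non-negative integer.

Answer: 2

Derivation:
Op 1: add_edge(G, C). Edges now: 1
Op 2: add_edge(G, B). Edges now: 2
Op 3: add_edge(D, G). Edges now: 3
Op 4: add_edge(C, A). Edges now: 4
Op 5: add_edge(F, E). Edges now: 5
Op 6: add_edge(D, C). Edges now: 6
Op 7: add_edge(F, C). Edges now: 7
Op 8: add_edge(E, C). Edges now: 8
Op 9: add_edge(G, A). Edges now: 9
Compute levels (Kahn BFS):
  sources (in-degree 0): D, F
  process D: level=0
    D->C: in-degree(C)=3, level(C)>=1
    D->G: in-degree(G)=0, level(G)=1, enqueue
  process F: level=0
    F->C: in-degree(C)=2, level(C)>=1
    F->E: in-degree(E)=0, level(E)=1, enqueue
  process G: level=1
    G->A: in-degree(A)=1, level(A)>=2
    G->B: in-degree(B)=0, level(B)=2, enqueue
    G->C: in-degree(C)=1, level(C)>=2
  process E: level=1
    E->C: in-degree(C)=0, level(C)=2, enqueue
  process B: level=2
  process C: level=2
    C->A: in-degree(A)=0, level(A)=3, enqueue
  process A: level=3
All levels: A:3, B:2, C:2, D:0, E:1, F:0, G:1
level(C) = 2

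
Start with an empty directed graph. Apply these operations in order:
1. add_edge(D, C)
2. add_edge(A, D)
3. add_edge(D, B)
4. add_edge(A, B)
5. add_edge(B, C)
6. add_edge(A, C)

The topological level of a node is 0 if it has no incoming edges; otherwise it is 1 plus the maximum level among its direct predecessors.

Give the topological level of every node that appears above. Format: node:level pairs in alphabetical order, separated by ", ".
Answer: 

Op 1: add_edge(D, C). Edges now: 1
Op 2: add_edge(A, D). Edges now: 2
Op 3: add_edge(D, B). Edges now: 3
Op 4: add_edge(A, B). Edges now: 4
Op 5: add_edge(B, C). Edges now: 5
Op 6: add_edge(A, C). Edges now: 6
Compute levels (Kahn BFS):
  sources (in-degree 0): A
  process A: level=0
    A->B: in-degree(B)=1, level(B)>=1
    A->C: in-degree(C)=2, level(C)>=1
    A->D: in-degree(D)=0, level(D)=1, enqueue
  process D: level=1
    D->B: in-degree(B)=0, level(B)=2, enqueue
    D->C: in-degree(C)=1, level(C)>=2
  process B: level=2
    B->C: in-degree(C)=0, level(C)=3, enqueue
  process C: level=3
All levels: A:0, B:2, C:3, D:1

Answer: A:0, B:2, C:3, D:1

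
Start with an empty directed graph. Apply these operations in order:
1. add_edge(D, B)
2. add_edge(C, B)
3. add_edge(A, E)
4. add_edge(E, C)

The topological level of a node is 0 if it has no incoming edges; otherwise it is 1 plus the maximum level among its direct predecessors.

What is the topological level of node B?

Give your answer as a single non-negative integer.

Op 1: add_edge(D, B). Edges now: 1
Op 2: add_edge(C, B). Edges now: 2
Op 3: add_edge(A, E). Edges now: 3
Op 4: add_edge(E, C). Edges now: 4
Compute levels (Kahn BFS):
  sources (in-degree 0): A, D
  process A: level=0
    A->E: in-degree(E)=0, level(E)=1, enqueue
  process D: level=0
    D->B: in-degree(B)=1, level(B)>=1
  process E: level=1
    E->C: in-degree(C)=0, level(C)=2, enqueue
  process C: level=2
    C->B: in-degree(B)=0, level(B)=3, enqueue
  process B: level=3
All levels: A:0, B:3, C:2, D:0, E:1
level(B) = 3

Answer: 3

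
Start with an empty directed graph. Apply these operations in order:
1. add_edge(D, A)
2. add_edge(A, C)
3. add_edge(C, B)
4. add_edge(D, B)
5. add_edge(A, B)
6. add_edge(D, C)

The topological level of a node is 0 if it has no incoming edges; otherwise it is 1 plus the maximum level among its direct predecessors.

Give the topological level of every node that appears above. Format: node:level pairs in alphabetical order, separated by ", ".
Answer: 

Op 1: add_edge(D, A). Edges now: 1
Op 2: add_edge(A, C). Edges now: 2
Op 3: add_edge(C, B). Edges now: 3
Op 4: add_edge(D, B). Edges now: 4
Op 5: add_edge(A, B). Edges now: 5
Op 6: add_edge(D, C). Edges now: 6
Compute levels (Kahn BFS):
  sources (in-degree 0): D
  process D: level=0
    D->A: in-degree(A)=0, level(A)=1, enqueue
    D->B: in-degree(B)=2, level(B)>=1
    D->C: in-degree(C)=1, level(C)>=1
  process A: level=1
    A->B: in-degree(B)=1, level(B)>=2
    A->C: in-degree(C)=0, level(C)=2, enqueue
  process C: level=2
    C->B: in-degree(B)=0, level(B)=3, enqueue
  process B: level=3
All levels: A:1, B:3, C:2, D:0

Answer: A:1, B:3, C:2, D:0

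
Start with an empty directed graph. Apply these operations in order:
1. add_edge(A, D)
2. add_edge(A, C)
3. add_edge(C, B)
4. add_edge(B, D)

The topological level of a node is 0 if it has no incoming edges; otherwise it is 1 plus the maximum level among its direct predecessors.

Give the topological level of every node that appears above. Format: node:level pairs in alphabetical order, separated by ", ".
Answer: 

Op 1: add_edge(A, D). Edges now: 1
Op 2: add_edge(A, C). Edges now: 2
Op 3: add_edge(C, B). Edges now: 3
Op 4: add_edge(B, D). Edges now: 4
Compute levels (Kahn BFS):
  sources (in-degree 0): A
  process A: level=0
    A->C: in-degree(C)=0, level(C)=1, enqueue
    A->D: in-degree(D)=1, level(D)>=1
  process C: level=1
    C->B: in-degree(B)=0, level(B)=2, enqueue
  process B: level=2
    B->D: in-degree(D)=0, level(D)=3, enqueue
  process D: level=3
All levels: A:0, B:2, C:1, D:3

Answer: A:0, B:2, C:1, D:3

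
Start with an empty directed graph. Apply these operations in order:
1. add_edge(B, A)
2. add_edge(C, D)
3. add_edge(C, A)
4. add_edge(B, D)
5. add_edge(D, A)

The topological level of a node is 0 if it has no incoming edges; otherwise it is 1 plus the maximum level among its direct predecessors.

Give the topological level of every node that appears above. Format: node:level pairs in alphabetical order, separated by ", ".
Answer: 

Op 1: add_edge(B, A). Edges now: 1
Op 2: add_edge(C, D). Edges now: 2
Op 3: add_edge(C, A). Edges now: 3
Op 4: add_edge(B, D). Edges now: 4
Op 5: add_edge(D, A). Edges now: 5
Compute levels (Kahn BFS):
  sources (in-degree 0): B, C
  process B: level=0
    B->A: in-degree(A)=2, level(A)>=1
    B->D: in-degree(D)=1, level(D)>=1
  process C: level=0
    C->A: in-degree(A)=1, level(A)>=1
    C->D: in-degree(D)=0, level(D)=1, enqueue
  process D: level=1
    D->A: in-degree(A)=0, level(A)=2, enqueue
  process A: level=2
All levels: A:2, B:0, C:0, D:1

Answer: A:2, B:0, C:0, D:1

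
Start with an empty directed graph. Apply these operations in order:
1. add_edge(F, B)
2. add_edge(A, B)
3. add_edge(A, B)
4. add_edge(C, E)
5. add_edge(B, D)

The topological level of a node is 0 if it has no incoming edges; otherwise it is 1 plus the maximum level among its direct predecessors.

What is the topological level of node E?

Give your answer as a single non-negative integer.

Op 1: add_edge(F, B). Edges now: 1
Op 2: add_edge(A, B). Edges now: 2
Op 3: add_edge(A, B) (duplicate, no change). Edges now: 2
Op 4: add_edge(C, E). Edges now: 3
Op 5: add_edge(B, D). Edges now: 4
Compute levels (Kahn BFS):
  sources (in-degree 0): A, C, F
  process A: level=0
    A->B: in-degree(B)=1, level(B)>=1
  process C: level=0
    C->E: in-degree(E)=0, level(E)=1, enqueue
  process F: level=0
    F->B: in-degree(B)=0, level(B)=1, enqueue
  process E: level=1
  process B: level=1
    B->D: in-degree(D)=0, level(D)=2, enqueue
  process D: level=2
All levels: A:0, B:1, C:0, D:2, E:1, F:0
level(E) = 1

Answer: 1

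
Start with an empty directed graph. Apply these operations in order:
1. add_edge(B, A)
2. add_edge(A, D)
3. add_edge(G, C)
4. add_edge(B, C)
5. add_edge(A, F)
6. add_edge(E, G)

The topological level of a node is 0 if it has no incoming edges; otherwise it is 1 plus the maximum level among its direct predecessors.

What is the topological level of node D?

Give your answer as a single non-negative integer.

Op 1: add_edge(B, A). Edges now: 1
Op 2: add_edge(A, D). Edges now: 2
Op 3: add_edge(G, C). Edges now: 3
Op 4: add_edge(B, C). Edges now: 4
Op 5: add_edge(A, F). Edges now: 5
Op 6: add_edge(E, G). Edges now: 6
Compute levels (Kahn BFS):
  sources (in-degree 0): B, E
  process B: level=0
    B->A: in-degree(A)=0, level(A)=1, enqueue
    B->C: in-degree(C)=1, level(C)>=1
  process E: level=0
    E->G: in-degree(G)=0, level(G)=1, enqueue
  process A: level=1
    A->D: in-degree(D)=0, level(D)=2, enqueue
    A->F: in-degree(F)=0, level(F)=2, enqueue
  process G: level=1
    G->C: in-degree(C)=0, level(C)=2, enqueue
  process D: level=2
  process F: level=2
  process C: level=2
All levels: A:1, B:0, C:2, D:2, E:0, F:2, G:1
level(D) = 2

Answer: 2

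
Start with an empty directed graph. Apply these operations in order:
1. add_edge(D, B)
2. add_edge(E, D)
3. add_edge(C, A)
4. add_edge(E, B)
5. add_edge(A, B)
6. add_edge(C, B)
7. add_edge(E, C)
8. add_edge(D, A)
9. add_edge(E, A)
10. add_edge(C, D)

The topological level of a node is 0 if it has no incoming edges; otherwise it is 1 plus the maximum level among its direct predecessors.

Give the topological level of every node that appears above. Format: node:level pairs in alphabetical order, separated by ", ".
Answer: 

Op 1: add_edge(D, B). Edges now: 1
Op 2: add_edge(E, D). Edges now: 2
Op 3: add_edge(C, A). Edges now: 3
Op 4: add_edge(E, B). Edges now: 4
Op 5: add_edge(A, B). Edges now: 5
Op 6: add_edge(C, B). Edges now: 6
Op 7: add_edge(E, C). Edges now: 7
Op 8: add_edge(D, A). Edges now: 8
Op 9: add_edge(E, A). Edges now: 9
Op 10: add_edge(C, D). Edges now: 10
Compute levels (Kahn BFS):
  sources (in-degree 0): E
  process E: level=0
    E->A: in-degree(A)=2, level(A)>=1
    E->B: in-degree(B)=3, level(B)>=1
    E->C: in-degree(C)=0, level(C)=1, enqueue
    E->D: in-degree(D)=1, level(D)>=1
  process C: level=1
    C->A: in-degree(A)=1, level(A)>=2
    C->B: in-degree(B)=2, level(B)>=2
    C->D: in-degree(D)=0, level(D)=2, enqueue
  process D: level=2
    D->A: in-degree(A)=0, level(A)=3, enqueue
    D->B: in-degree(B)=1, level(B)>=3
  process A: level=3
    A->B: in-degree(B)=0, level(B)=4, enqueue
  process B: level=4
All levels: A:3, B:4, C:1, D:2, E:0

Answer: A:3, B:4, C:1, D:2, E:0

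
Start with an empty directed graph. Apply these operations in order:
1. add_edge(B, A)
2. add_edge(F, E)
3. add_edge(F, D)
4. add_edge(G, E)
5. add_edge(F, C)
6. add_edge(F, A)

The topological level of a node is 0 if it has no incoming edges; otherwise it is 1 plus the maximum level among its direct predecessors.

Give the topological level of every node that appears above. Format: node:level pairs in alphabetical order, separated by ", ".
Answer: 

Answer: A:1, B:0, C:1, D:1, E:1, F:0, G:0

Derivation:
Op 1: add_edge(B, A). Edges now: 1
Op 2: add_edge(F, E). Edges now: 2
Op 3: add_edge(F, D). Edges now: 3
Op 4: add_edge(G, E). Edges now: 4
Op 5: add_edge(F, C). Edges now: 5
Op 6: add_edge(F, A). Edges now: 6
Compute levels (Kahn BFS):
  sources (in-degree 0): B, F, G
  process B: level=0
    B->A: in-degree(A)=1, level(A)>=1
  process F: level=0
    F->A: in-degree(A)=0, level(A)=1, enqueue
    F->C: in-degree(C)=0, level(C)=1, enqueue
    F->D: in-degree(D)=0, level(D)=1, enqueue
    F->E: in-degree(E)=1, level(E)>=1
  process G: level=0
    G->E: in-degree(E)=0, level(E)=1, enqueue
  process A: level=1
  process C: level=1
  process D: level=1
  process E: level=1
All levels: A:1, B:0, C:1, D:1, E:1, F:0, G:0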